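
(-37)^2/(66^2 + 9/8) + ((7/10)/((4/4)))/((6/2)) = 190853/348570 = 0.55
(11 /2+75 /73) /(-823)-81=-9733751 /120158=-81.01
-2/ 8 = -1/ 4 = -0.25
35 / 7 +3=8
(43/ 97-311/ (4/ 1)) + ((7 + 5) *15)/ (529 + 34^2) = -10094347/ 130756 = -77.20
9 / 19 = 0.47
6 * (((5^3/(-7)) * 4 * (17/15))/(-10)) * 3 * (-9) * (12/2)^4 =-11897280/7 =-1699611.43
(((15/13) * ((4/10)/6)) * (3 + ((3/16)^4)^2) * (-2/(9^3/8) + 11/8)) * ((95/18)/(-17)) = -247669415237195/2554921425567744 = -0.10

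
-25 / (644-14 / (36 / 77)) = -450 / 11053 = -0.04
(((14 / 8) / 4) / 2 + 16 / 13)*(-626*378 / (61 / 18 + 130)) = -2571.40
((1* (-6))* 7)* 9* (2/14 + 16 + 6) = -8370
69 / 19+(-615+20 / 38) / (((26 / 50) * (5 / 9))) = -524478 / 247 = -2123.39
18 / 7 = 2.57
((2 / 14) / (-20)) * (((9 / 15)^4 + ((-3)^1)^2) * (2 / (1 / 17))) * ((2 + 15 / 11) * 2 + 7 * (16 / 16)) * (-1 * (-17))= -124502067 / 240625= -517.41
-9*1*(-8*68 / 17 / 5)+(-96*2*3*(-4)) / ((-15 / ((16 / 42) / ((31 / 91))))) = -17696 / 155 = -114.17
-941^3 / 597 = -1395707.91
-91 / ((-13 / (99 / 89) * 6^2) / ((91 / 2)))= 7007 / 712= 9.84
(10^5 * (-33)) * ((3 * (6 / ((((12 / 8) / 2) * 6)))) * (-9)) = 118800000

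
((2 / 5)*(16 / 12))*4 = 2.13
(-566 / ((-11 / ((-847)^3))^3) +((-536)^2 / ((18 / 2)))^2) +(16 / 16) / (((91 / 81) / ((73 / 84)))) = -19691260211523393112449796877237 / 206388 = -95408939529058826639386960.00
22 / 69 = 0.32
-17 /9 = -1.89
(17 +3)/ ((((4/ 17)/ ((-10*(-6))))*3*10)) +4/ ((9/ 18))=178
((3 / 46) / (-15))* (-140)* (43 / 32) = 301 / 368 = 0.82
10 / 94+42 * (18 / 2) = 17771 / 47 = 378.11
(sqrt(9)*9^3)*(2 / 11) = 4374 / 11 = 397.64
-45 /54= -5 /6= -0.83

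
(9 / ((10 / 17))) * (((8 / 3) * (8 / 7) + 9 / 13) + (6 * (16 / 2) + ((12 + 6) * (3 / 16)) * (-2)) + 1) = 2561271 / 3640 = 703.65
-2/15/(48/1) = -1/360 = -0.00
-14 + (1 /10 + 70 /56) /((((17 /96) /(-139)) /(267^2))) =-6421143998 /85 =-75542870.56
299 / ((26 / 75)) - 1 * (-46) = 1817 / 2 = 908.50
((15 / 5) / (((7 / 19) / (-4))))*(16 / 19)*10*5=-9600 / 7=-1371.43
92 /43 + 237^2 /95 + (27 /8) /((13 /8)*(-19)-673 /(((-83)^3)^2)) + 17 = 67106947235263639783 /109960400683149265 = 610.28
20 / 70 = 2 / 7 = 0.29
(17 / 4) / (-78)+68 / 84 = 1649 / 2184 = 0.76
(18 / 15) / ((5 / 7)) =42 / 25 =1.68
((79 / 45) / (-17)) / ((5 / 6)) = -158 / 1275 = -0.12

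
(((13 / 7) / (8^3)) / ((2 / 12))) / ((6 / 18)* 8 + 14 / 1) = 0.00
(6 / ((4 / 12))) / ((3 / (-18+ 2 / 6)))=-106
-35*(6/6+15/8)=-805/8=-100.62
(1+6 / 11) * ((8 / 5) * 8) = 1088 / 55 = 19.78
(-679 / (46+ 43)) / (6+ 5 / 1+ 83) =-679 / 8366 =-0.08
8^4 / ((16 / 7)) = 1792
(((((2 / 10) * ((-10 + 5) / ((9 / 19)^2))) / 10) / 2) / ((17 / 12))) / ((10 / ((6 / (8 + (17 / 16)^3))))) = -1478656 / 144129825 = -0.01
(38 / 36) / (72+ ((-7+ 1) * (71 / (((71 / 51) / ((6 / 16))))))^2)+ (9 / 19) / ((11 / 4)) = 0.17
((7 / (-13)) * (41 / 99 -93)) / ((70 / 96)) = 68.37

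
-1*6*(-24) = 144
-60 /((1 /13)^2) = -10140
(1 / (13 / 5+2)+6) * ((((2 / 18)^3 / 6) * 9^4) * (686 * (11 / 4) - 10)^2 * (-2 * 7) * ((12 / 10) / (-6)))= 91950613.10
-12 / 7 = -1.71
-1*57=-57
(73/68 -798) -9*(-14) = -45623/68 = -670.93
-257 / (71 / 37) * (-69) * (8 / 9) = 1749656 / 213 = 8214.35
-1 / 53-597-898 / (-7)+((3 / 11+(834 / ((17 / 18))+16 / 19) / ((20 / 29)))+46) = 1132560272 / 1318163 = 859.20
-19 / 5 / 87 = -19 / 435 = -0.04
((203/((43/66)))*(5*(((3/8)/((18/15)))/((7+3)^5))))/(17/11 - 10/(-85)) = 1252713/427936000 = 0.00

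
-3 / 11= -0.27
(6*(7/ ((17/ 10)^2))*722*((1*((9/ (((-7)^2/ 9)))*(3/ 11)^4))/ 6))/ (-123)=-157901400/ 1214368463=-0.13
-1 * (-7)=7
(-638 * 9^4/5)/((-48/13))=9069489/40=226737.22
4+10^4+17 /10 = 100057 /10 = 10005.70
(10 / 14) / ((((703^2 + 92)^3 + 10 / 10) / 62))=0.00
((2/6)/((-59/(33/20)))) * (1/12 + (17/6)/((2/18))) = -3377/14160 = -0.24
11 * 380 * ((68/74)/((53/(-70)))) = -5073.13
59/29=2.03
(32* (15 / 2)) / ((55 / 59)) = 2832 / 11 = 257.45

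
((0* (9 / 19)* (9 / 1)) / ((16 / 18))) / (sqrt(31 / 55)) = 0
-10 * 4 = -40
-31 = -31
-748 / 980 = -187 / 245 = -0.76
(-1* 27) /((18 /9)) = -27 /2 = -13.50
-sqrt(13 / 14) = -sqrt(182) / 14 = -0.96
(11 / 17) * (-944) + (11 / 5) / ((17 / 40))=-10296 / 17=-605.65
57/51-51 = -848/17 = -49.88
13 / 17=0.76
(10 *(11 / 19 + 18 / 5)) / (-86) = -397 / 817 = -0.49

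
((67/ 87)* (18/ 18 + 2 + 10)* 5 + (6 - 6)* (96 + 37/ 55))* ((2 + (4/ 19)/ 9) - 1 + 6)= 5230355/ 14877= 351.57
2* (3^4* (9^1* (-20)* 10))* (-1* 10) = 2916000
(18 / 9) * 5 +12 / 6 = 12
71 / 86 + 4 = 415 / 86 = 4.83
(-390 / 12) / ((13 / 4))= -10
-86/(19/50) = -4300/19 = -226.32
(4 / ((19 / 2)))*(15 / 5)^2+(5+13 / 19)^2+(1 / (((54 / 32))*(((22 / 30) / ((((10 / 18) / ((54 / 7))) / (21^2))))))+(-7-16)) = 7167302039 / 547128351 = 13.10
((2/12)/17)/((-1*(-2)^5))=1/3264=0.00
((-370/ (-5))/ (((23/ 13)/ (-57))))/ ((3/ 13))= -237614/ 23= -10331.04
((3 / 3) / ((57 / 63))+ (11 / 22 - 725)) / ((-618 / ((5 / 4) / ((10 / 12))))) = 27489 / 15656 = 1.76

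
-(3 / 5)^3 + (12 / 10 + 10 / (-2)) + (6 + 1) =373 / 125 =2.98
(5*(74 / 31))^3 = 50653000 / 29791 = 1700.28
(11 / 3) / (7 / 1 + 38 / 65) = 715 / 1479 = 0.48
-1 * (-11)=11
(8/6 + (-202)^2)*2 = 244832/3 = 81610.67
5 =5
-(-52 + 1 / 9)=467 / 9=51.89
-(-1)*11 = 11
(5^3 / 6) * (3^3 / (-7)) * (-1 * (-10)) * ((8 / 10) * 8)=-5142.86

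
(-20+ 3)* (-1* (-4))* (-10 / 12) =170 / 3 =56.67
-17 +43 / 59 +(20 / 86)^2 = -1769140 / 109091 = -16.22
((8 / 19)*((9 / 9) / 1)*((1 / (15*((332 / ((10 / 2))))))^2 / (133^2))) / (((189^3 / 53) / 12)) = 106 / 46894265169482493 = 0.00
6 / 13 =0.46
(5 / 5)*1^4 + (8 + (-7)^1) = 2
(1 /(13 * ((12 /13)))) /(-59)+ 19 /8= 3361 /1416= 2.37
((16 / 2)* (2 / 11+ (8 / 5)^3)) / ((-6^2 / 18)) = -23528 / 1375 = -17.11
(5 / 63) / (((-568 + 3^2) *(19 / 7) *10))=-0.00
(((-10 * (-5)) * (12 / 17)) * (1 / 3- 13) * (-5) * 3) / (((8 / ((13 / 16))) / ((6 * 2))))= 277875 / 34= 8172.79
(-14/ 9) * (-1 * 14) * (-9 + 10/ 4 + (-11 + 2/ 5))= -1862/ 5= -372.40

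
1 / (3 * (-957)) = -1 / 2871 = -0.00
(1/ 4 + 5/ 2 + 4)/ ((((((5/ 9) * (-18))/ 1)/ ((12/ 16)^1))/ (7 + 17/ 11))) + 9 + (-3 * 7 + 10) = -5567/ 880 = -6.33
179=179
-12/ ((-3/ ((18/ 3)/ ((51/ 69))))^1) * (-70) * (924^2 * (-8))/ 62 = 250397758.18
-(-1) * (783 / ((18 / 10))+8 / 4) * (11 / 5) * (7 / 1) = 33649 / 5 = 6729.80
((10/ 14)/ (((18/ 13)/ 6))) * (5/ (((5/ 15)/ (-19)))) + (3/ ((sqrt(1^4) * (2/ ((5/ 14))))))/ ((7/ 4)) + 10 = -42720/ 49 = -871.84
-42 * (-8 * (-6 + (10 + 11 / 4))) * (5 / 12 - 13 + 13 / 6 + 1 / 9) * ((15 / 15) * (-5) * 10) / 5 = 233730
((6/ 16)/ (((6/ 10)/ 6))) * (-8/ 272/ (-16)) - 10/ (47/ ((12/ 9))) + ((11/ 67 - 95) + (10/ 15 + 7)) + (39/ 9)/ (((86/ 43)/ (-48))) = -1311830525/ 6852224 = -191.45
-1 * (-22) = 22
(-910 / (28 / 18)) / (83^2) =-585 / 6889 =-0.08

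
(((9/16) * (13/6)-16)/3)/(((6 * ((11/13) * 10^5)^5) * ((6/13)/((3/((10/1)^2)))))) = -207552787/16866432000000000000000000000000000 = -0.00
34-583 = -549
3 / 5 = 0.60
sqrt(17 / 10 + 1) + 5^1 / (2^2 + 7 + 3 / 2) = 2 / 5 + 3* sqrt(30) / 10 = 2.04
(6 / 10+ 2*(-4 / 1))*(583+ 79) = -24494 / 5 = -4898.80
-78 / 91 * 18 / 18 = -6 / 7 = -0.86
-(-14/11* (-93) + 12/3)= -1346/11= -122.36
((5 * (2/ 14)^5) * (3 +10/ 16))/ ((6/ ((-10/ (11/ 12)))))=-725/ 369754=-0.00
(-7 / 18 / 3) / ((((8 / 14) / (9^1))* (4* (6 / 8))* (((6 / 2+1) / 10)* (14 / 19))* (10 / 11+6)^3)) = -46585 / 6653952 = -0.01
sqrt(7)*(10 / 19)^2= 100*sqrt(7) / 361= 0.73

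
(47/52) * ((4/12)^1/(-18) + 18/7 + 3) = 5.02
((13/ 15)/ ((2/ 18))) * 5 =39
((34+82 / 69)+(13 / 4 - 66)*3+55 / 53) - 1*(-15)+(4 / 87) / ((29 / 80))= -1684127465 / 12302148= -136.90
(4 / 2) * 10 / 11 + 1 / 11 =21 / 11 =1.91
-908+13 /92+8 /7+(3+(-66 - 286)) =-808681 /644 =-1255.72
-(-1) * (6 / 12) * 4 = 2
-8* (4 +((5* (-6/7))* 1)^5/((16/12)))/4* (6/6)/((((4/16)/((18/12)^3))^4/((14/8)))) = 2412446127363/19208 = 125595904.17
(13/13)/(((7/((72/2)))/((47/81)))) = 188/63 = 2.98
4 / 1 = 4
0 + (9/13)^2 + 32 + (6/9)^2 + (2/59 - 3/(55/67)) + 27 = 277892051/4935645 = 56.30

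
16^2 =256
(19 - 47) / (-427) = 4 / 61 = 0.07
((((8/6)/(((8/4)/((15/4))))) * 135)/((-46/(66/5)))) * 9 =-40095/46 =-871.63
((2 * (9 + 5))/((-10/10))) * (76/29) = -2128/29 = -73.38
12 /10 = 6 /5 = 1.20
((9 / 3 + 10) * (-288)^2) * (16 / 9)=1916928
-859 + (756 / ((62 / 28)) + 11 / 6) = -95929 / 186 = -515.75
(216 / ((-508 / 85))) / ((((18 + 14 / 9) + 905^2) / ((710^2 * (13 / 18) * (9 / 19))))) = -135358411500 / 17787190613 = -7.61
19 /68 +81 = 5527 /68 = 81.28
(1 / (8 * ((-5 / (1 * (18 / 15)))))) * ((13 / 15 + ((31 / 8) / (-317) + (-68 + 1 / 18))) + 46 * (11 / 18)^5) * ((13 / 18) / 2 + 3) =11445994847177 / 1796979168000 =6.37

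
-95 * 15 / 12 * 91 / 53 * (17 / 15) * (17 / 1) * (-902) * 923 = 1040018544565 / 318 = 3270498567.81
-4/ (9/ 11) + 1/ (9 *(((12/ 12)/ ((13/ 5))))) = -23/ 5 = -4.60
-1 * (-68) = 68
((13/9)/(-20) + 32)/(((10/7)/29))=1166641/1800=648.13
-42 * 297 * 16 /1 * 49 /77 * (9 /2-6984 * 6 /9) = 590777712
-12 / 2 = -6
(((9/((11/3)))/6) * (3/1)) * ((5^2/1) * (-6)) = -2025/11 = -184.09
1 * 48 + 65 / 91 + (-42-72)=-457 / 7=-65.29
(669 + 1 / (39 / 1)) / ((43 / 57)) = 886.85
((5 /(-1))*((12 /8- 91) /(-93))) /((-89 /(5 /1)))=4475 /16554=0.27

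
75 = 75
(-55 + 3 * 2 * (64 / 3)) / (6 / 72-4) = -876 / 47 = -18.64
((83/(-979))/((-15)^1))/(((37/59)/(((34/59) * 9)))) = 8466/181115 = 0.05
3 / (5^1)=3 / 5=0.60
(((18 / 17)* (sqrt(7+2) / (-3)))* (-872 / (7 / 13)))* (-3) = -612144 / 119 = -5144.07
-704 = -704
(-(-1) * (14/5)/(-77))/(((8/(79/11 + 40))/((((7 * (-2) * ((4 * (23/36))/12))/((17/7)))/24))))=194971/17772480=0.01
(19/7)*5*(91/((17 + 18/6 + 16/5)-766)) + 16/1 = 53249/3714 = 14.34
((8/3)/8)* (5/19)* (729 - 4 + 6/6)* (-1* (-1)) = 1210/19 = 63.68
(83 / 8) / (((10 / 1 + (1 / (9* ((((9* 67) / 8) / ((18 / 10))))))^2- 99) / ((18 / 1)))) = -6790398075 / 3236119844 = -2.10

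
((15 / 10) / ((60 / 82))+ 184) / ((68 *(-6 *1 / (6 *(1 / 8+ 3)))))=-18605 / 2176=-8.55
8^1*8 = 64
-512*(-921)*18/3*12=33951744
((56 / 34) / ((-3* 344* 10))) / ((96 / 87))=-203 / 1403520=-0.00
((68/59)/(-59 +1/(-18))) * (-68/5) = 0.27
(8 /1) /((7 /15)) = 120 /7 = 17.14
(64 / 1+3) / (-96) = -67 / 96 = -0.70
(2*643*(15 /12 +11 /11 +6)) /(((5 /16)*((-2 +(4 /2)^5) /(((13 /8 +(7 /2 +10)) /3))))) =855833 /150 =5705.55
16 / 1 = 16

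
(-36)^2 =1296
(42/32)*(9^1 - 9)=0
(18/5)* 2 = 36/5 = 7.20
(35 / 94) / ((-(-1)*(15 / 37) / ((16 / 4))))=518 / 141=3.67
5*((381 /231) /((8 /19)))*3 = 36195 /616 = 58.76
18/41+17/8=841/328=2.56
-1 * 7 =-7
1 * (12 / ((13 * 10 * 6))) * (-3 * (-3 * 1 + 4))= -0.05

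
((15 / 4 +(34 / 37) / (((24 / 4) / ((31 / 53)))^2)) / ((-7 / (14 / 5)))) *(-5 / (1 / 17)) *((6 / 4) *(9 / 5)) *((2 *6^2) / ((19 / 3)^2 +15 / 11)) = 639065365389 / 1066872245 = 599.01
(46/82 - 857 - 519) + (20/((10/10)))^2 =-975.44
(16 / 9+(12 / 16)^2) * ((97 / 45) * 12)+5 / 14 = 230173 / 3780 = 60.89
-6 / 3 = -2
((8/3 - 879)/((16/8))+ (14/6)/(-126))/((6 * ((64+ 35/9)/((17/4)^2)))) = -3419159/175968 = -19.43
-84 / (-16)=21 / 4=5.25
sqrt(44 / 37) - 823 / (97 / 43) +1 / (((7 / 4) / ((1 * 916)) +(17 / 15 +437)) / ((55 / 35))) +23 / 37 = -20030205535682 / 54996332209 +2 * sqrt(407) / 37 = -363.12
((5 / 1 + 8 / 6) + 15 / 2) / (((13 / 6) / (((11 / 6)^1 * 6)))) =913 / 13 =70.23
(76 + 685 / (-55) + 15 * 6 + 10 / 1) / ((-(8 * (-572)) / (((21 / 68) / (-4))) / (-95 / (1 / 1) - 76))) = 6460209 / 13691392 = 0.47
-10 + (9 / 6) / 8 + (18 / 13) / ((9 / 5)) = -1881 / 208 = -9.04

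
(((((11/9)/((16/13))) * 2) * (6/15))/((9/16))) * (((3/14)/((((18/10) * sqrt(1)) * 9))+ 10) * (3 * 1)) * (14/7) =433004/5103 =84.85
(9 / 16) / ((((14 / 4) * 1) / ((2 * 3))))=27 / 28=0.96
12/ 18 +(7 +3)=32/ 3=10.67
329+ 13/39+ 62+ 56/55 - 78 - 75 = 39493/165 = 239.35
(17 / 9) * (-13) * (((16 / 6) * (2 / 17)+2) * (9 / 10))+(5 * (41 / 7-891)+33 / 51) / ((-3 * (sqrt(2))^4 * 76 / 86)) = 99341849 / 271320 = 366.14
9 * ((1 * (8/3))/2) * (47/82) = 282/41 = 6.88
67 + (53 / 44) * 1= 3001 / 44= 68.20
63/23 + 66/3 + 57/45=8972/345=26.01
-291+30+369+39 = 147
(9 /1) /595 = 9 /595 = 0.02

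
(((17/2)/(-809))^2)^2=83521/6853526069776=0.00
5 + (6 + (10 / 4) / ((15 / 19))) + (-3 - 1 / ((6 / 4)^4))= 1777 / 162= 10.97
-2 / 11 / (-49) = 2 / 539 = 0.00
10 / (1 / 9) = 90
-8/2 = -4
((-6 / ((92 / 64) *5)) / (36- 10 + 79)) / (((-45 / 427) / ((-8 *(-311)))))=4856576 / 25875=187.69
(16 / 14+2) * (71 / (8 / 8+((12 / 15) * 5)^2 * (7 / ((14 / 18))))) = 1562 / 1015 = 1.54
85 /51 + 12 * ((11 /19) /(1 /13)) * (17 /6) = 14681 /57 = 257.56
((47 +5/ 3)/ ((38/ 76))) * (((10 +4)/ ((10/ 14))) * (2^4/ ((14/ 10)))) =65408/ 3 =21802.67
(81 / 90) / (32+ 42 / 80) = 36 / 1301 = 0.03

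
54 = 54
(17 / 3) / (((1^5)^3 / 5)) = 85 / 3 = 28.33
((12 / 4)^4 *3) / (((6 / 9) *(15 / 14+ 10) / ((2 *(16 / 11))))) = 163296 / 1705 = 95.77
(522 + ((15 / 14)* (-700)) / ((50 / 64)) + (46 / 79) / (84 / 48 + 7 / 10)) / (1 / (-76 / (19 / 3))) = 20334936 / 3871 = 5253.15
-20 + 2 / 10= -99 / 5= -19.80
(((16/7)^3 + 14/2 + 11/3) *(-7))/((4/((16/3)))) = -93056/441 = -211.01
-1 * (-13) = 13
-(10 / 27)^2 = -100 / 729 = -0.14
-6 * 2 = -12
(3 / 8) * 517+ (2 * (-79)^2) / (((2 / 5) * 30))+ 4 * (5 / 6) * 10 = 10139 / 8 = 1267.38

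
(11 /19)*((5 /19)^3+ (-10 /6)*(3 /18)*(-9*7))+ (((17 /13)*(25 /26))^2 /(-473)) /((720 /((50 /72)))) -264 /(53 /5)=-28565388154566251305 /1934861163571125504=-14.76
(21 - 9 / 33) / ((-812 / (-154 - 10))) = 9348 / 2233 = 4.19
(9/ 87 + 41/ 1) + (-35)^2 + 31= 37616/ 29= 1297.10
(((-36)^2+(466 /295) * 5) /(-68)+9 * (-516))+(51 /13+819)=-100146089 /26078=-3840.25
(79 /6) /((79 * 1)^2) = 1 /474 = 0.00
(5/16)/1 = 5/16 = 0.31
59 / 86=0.69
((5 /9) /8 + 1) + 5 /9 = 13 /8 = 1.62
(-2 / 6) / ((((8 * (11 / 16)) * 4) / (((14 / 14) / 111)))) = -1 / 7326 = -0.00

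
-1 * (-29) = 29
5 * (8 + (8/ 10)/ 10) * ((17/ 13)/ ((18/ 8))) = 13736/ 585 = 23.48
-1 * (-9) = 9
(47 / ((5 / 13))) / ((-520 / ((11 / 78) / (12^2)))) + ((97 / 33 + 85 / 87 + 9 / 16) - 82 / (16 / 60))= -217145566123 / 716601600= -303.02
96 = 96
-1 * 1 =-1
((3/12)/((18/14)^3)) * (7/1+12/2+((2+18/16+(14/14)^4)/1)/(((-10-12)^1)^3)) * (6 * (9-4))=172647335/3763584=45.87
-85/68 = -1.25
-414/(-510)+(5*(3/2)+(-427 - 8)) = -72537/170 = -426.69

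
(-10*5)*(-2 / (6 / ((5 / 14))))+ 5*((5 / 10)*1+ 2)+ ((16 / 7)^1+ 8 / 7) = 919 / 42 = 21.88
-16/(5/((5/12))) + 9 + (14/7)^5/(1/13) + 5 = 1286/3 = 428.67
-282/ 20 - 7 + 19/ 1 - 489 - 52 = -5431/ 10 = -543.10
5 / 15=1 / 3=0.33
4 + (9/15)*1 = 23/5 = 4.60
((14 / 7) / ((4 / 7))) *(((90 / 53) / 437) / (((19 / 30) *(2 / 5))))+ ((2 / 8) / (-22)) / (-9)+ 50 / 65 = 3734231047 / 4530847464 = 0.82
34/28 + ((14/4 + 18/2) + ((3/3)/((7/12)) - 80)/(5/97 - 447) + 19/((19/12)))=3928438/151739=25.89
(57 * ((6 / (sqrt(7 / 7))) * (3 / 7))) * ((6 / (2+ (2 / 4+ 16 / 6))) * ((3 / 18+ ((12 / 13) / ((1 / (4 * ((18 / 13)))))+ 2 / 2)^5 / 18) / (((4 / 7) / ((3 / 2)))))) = 905446729489165830 / 4273613247319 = 211869.13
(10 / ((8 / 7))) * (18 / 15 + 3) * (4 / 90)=49 / 30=1.63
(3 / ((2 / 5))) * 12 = 90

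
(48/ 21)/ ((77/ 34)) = 544/ 539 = 1.01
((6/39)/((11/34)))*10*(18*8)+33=102639/143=717.76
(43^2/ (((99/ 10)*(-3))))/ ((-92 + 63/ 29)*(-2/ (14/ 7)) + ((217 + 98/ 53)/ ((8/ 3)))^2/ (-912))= -29304897443840/ 38807061945201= -0.76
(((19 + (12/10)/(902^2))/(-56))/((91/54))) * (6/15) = -1043447211/12956643700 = -0.08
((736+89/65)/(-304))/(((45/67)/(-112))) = 404.48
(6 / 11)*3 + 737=8125 / 11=738.64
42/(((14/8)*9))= 8/3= 2.67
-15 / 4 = -3.75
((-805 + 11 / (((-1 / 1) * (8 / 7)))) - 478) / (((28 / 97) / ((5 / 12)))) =-1865.84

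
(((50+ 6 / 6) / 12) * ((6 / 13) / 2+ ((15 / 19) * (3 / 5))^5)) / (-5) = -0.22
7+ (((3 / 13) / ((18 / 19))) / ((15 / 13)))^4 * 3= 153220321 / 21870000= 7.01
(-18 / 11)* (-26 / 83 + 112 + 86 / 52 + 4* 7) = -2745117 / 11869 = -231.28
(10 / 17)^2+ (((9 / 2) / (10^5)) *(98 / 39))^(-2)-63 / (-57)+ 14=9279791833372387 / 118655019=78208169.46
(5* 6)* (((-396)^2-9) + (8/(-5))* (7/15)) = 4704187.60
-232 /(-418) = 116 /209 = 0.56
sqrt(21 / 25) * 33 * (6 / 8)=99 * sqrt(21) / 20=22.68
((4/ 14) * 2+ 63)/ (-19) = -445/ 133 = -3.35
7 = 7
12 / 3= 4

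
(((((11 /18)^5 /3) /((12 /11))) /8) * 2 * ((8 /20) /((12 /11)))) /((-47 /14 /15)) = -136410197 /12788596224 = -0.01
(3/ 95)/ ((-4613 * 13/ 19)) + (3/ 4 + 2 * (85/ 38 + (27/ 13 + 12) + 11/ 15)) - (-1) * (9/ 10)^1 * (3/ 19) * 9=2469545801/ 68364660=36.12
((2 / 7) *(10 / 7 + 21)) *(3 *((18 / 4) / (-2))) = -4239 / 98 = -43.26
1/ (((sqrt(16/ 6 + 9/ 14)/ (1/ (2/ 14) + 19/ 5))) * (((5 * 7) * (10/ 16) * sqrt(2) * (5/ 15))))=1296 * sqrt(2919)/ 121625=0.58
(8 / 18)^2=16 / 81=0.20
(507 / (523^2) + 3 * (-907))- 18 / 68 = -25307706429 / 9299986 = -2721.26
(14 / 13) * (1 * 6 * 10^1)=840 / 13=64.62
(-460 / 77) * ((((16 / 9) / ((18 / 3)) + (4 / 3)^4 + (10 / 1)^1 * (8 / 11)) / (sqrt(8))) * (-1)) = 1099400 * sqrt(2) / 68607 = 22.66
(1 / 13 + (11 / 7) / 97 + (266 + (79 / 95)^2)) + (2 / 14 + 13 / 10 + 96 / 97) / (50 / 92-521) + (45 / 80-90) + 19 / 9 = 49285282773395143 / 274640838217200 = 179.45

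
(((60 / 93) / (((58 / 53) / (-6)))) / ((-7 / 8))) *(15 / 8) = 47700 / 6293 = 7.58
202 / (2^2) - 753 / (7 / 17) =-24895 / 14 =-1778.21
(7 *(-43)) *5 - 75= -1580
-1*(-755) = 755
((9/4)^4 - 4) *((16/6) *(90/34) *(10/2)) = 415275/544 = 763.37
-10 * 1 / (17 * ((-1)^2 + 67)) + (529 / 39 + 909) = 20796245 / 22542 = 922.56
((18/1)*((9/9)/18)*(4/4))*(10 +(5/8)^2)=665/64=10.39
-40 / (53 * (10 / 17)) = -1.28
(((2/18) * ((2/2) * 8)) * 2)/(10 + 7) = 16/153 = 0.10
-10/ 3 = -3.33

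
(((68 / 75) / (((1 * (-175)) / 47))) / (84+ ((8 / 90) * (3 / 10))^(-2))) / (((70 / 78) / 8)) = -1329536 / 912778125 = -0.00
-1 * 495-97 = -592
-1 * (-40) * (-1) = -40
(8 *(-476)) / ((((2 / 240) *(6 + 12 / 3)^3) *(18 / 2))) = -3808 / 75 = -50.77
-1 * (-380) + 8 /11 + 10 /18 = 37747 /99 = 381.28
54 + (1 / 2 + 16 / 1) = 141 / 2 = 70.50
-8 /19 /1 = -8 /19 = -0.42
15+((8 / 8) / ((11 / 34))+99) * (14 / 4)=8191 / 22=372.32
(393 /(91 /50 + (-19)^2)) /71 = 0.02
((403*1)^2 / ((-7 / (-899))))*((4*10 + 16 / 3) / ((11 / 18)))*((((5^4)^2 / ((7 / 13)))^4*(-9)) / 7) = -713043458818945661187171936035156250000 / 1294139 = -550979036115089384669785800000000.00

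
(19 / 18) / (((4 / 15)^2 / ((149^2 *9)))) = 94909275 / 32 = 2965914.84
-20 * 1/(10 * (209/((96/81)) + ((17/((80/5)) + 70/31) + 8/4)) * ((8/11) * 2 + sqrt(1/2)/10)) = -69836800/9204997669 + 2400640 * sqrt(2)/9204997669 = -0.01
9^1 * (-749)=-6741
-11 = -11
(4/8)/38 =1/76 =0.01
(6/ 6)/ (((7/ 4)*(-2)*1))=-2/ 7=-0.29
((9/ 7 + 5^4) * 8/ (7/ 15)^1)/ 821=13.08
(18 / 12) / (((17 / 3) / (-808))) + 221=7.12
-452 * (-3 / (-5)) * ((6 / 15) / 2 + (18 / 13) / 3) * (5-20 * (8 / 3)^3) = 39280156 / 585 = 67145.57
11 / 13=0.85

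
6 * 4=24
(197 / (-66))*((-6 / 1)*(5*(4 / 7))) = 3940 / 77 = 51.17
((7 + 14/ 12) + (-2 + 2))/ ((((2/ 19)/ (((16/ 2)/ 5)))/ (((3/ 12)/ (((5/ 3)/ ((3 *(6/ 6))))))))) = 2793/ 50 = 55.86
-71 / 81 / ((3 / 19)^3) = -486989 / 2187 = -222.67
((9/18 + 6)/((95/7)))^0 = 1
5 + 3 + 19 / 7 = 75 / 7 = 10.71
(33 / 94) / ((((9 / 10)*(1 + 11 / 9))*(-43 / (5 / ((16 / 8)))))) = -165 / 16168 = -0.01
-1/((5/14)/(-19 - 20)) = 109.20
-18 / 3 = -6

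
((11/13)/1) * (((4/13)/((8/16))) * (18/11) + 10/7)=2438/1183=2.06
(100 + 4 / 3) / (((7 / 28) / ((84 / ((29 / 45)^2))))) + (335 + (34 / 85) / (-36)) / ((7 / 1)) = 6208870187 / 75690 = 82030.26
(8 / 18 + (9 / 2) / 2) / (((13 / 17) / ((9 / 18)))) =1649 / 936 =1.76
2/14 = 1/7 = 0.14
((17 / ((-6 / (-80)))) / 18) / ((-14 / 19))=-17.09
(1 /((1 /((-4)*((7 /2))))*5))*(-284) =795.20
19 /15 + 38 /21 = 323 /105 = 3.08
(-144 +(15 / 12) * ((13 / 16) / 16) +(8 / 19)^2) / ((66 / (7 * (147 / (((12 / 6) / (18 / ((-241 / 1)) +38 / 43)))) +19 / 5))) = -77109002597817 / 84278216704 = -914.93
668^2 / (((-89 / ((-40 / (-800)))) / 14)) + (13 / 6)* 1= -9364919 / 2670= -3507.46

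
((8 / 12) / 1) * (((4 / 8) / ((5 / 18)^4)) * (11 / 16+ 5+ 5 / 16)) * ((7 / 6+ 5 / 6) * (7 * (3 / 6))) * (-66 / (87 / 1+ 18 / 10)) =-8083152 / 4625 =-1747.71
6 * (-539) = -3234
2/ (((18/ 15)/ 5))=25/ 3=8.33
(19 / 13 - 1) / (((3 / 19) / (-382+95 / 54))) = -390127 / 351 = -1111.47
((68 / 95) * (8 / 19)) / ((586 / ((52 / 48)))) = 884 / 1586595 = 0.00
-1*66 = -66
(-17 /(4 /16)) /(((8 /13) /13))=-2873 /2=-1436.50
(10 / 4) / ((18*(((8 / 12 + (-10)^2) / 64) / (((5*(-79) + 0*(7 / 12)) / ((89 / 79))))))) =-30.96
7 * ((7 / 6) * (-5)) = -245 / 6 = -40.83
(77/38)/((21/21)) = 77/38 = 2.03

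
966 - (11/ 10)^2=96479/ 100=964.79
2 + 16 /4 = 6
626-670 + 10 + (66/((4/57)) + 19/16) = 14523/16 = 907.69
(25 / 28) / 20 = 5 / 112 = 0.04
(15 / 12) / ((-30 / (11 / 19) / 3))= -11 / 152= -0.07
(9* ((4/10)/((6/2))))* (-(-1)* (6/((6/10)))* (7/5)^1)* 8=672/5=134.40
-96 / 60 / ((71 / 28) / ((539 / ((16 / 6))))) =-45276 / 355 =-127.54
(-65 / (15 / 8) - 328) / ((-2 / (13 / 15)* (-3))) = -7072 / 135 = -52.39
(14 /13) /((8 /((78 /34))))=21 /68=0.31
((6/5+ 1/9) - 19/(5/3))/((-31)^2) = -454/43245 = -0.01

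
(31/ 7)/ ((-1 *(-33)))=31/ 231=0.13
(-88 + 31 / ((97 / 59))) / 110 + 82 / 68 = 52358 / 90695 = 0.58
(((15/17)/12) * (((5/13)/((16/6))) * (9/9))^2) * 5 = 5625/735488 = 0.01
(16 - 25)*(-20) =180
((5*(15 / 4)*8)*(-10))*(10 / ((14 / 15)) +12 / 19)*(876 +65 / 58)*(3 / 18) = -9595919625 / 3857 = -2487923.16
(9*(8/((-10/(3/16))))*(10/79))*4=-54/79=-0.68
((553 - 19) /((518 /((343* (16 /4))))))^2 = 2738638224 /1369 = 2000466.20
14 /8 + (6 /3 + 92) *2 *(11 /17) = 8391 /68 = 123.40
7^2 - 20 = 29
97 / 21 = 4.62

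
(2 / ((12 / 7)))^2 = 49 / 36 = 1.36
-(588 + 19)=-607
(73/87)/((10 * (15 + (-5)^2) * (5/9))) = 219/58000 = 0.00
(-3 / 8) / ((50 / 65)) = -39 / 80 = -0.49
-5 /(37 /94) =-470 /37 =-12.70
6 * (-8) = -48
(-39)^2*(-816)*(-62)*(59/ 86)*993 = 2254147479792/ 43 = 52422034413.77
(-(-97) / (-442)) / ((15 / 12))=-194 / 1105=-0.18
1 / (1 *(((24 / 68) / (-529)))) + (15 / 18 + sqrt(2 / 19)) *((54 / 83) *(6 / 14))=-5224123 / 3486 + 162 *sqrt(38) / 11039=-1498.51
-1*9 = -9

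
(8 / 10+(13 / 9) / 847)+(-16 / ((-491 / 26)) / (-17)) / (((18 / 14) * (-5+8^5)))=8356494825557 / 10423414285515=0.80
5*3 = 15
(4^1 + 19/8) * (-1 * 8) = -51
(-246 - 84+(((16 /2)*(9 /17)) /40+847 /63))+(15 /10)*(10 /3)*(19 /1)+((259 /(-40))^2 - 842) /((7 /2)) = -385596287 /856800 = -450.04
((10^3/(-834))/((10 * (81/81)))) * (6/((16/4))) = -25/139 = -0.18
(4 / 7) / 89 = 4 / 623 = 0.01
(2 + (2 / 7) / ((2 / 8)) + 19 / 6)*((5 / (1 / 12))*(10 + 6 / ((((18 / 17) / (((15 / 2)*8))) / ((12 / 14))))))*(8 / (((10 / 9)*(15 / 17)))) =45626640 / 49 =931155.92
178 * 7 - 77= 1169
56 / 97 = 0.58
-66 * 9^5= -3897234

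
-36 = -36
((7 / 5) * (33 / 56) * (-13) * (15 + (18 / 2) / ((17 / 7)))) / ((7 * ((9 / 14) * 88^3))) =-689 / 10531840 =-0.00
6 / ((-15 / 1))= -2 / 5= -0.40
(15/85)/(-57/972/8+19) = 7776/836893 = 0.01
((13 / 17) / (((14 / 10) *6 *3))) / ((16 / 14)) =65 / 2448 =0.03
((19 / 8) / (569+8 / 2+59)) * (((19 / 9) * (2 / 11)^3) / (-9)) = -361 / 68136552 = -0.00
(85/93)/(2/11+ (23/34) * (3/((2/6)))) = 6358/43617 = 0.15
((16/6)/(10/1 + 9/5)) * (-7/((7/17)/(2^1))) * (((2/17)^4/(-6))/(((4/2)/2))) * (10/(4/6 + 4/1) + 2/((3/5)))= 73600/54784863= 0.00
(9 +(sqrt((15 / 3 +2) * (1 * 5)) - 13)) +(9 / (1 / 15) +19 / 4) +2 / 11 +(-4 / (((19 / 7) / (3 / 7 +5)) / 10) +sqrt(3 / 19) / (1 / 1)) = sqrt(57) / 19 +sqrt(35) +2461 / 44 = 62.25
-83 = -83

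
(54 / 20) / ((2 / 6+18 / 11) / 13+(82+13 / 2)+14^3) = 891 / 934775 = 0.00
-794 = -794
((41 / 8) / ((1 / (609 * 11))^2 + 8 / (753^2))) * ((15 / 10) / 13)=38639366774547 / 923365456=41846.23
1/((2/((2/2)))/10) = 5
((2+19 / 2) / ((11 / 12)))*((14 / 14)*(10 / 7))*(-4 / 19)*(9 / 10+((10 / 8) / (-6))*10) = 6532 / 1463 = 4.46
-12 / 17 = -0.71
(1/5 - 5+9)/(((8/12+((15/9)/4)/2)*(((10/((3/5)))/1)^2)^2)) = 243/3906250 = 0.00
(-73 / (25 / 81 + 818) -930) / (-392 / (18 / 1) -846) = 554841927 / 517670230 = 1.07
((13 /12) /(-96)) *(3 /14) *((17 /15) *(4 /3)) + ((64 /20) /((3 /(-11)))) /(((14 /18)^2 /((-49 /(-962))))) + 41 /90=-3118777 /5818176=-0.54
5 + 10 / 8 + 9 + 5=81 / 4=20.25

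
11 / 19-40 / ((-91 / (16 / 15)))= 1.05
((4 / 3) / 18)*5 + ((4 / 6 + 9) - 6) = 109 / 27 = 4.04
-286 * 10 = -2860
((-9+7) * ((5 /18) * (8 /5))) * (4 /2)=-16 /9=-1.78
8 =8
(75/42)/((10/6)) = 15/14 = 1.07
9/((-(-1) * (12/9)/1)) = 27/4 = 6.75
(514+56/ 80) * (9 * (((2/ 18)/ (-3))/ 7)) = -5147/ 210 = -24.51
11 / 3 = 3.67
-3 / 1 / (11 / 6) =-18 / 11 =-1.64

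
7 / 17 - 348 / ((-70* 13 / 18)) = 56429 / 7735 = 7.30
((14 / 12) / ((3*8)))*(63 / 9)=49 / 144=0.34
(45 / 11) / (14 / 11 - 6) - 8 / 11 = -911 / 572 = -1.59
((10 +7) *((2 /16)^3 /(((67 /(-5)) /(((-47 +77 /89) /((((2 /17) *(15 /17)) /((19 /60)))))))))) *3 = 191641391 /183183360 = 1.05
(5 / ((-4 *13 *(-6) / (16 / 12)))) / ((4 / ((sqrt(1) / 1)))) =5 / 936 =0.01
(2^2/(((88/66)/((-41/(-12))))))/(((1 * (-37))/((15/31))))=-615/4588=-0.13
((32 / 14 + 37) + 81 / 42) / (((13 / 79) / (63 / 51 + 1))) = 866077 / 1547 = 559.84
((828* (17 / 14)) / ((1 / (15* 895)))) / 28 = 47242575 / 98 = 482067.09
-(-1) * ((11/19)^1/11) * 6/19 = 6/361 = 0.02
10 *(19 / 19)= 10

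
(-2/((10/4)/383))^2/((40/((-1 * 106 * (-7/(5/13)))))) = 2829924188/625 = 4527878.70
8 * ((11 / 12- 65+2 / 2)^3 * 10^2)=-10844952325 / 54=-200832450.46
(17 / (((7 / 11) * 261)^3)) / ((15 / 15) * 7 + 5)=22627 / 73180755396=0.00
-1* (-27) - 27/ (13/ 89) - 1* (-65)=-1207/ 13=-92.85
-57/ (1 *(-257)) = 57/ 257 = 0.22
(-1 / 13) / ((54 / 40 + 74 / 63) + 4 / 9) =-420 / 16211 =-0.03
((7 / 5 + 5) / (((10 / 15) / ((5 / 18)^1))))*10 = 80 / 3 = 26.67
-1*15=-15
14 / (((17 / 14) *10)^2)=686 / 7225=0.09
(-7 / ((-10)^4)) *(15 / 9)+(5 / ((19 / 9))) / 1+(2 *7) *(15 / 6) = 4259867 / 114000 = 37.37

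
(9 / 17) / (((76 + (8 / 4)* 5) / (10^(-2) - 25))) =-1323 / 8600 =-0.15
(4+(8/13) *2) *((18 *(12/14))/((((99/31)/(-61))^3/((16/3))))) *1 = -29428184705792/9810801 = -2999570.04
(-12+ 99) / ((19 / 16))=1392 / 19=73.26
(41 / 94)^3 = 68921 / 830584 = 0.08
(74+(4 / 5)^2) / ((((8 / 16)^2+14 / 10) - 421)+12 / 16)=-1866 / 10465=-0.18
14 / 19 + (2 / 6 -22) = -1193 / 57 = -20.93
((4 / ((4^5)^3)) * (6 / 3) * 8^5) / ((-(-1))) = 1 / 4096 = 0.00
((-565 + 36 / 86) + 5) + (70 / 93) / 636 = -711608083 / 1271682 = -559.58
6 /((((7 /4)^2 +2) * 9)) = 32 /243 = 0.13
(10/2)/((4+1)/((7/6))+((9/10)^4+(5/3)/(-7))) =1050000/987781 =1.06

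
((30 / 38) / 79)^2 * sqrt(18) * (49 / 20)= 6615 * sqrt(2) / 9012004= 0.00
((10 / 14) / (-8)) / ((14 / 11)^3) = -6655 / 153664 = -0.04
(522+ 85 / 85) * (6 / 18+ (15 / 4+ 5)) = 57007 / 12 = 4750.58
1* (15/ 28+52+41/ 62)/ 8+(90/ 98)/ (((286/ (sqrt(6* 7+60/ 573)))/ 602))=46175/ 6944+1935* sqrt(1536022)/ 191191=19.19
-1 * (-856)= 856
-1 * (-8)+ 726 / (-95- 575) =2317 / 335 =6.92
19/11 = 1.73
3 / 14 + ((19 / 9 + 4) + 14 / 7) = 1049 / 126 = 8.33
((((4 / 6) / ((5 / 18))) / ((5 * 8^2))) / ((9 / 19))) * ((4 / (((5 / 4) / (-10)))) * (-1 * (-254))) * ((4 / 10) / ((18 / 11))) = -106172 / 3375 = -31.46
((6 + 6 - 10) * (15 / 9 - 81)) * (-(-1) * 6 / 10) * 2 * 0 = 0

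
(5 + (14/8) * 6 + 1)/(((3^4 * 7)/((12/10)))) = 0.03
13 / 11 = 1.18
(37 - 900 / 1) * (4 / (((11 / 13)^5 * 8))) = -994.80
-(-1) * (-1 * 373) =-373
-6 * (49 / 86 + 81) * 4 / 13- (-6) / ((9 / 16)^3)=-15876412 / 135837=-116.88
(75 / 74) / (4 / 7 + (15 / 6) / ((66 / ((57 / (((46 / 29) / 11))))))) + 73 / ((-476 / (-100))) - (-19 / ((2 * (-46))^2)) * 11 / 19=15.40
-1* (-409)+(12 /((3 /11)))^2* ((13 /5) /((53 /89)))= 2348337 /265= 8861.65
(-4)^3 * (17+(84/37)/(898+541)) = -57933760/53243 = -1088.10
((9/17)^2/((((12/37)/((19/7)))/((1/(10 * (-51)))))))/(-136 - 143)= 703/42644840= 0.00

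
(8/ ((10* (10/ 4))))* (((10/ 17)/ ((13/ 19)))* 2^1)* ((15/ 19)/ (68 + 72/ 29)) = 696/ 112931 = 0.01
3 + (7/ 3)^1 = 16/ 3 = 5.33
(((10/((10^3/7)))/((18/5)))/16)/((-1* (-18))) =7/103680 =0.00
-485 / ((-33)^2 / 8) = -3880 / 1089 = -3.56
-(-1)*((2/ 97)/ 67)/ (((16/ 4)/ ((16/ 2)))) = 4/ 6499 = 0.00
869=869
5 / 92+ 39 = 3593 / 92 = 39.05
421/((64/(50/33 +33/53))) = 1574119/111936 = 14.06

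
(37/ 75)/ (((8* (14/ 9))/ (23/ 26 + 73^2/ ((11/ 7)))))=107684541/ 800800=134.47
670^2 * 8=3591200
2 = 2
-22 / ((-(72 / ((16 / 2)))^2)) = 22 / 81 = 0.27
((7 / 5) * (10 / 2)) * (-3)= -21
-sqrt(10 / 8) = -sqrt(5) / 2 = -1.12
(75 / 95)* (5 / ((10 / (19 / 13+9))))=1020 / 247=4.13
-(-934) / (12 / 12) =934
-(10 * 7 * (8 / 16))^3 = -42875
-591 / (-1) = 591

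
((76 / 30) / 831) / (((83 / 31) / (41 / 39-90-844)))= -8572306 / 8069841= -1.06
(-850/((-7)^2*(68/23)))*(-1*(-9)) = -5175/98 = -52.81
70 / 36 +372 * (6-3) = 20123 / 18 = 1117.94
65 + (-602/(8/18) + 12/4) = -2573/2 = -1286.50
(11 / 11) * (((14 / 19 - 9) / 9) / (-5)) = 157 / 855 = 0.18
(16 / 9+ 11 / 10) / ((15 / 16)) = 2072 / 675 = 3.07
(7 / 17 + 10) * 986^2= 10122276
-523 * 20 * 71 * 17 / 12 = -3156305 / 3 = -1052101.67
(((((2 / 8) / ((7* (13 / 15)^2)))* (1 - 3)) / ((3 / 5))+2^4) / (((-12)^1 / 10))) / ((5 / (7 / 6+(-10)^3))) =17278741 / 6552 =2637.17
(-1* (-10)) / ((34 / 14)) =70 / 17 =4.12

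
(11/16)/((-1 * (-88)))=1/128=0.01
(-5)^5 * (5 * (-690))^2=-37195312500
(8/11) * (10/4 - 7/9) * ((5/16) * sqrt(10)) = 155 * sqrt(10)/396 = 1.24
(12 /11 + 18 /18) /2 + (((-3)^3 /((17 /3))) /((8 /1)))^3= 23081893 /27670016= 0.83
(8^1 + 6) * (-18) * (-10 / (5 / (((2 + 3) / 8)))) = 315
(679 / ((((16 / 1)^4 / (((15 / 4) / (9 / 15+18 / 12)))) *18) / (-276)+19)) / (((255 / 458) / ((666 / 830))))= -793937046 / 1926482041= -0.41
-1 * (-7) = 7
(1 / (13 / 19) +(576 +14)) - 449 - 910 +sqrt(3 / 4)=-9978 / 13 +sqrt(3) / 2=-766.67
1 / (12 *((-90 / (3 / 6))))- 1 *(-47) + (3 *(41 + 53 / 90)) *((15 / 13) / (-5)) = 511259 / 28080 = 18.21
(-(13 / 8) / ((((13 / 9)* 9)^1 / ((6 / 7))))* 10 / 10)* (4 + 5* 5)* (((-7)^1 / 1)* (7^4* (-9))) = -1879983 / 4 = -469995.75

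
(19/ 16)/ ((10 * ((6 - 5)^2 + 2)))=19/ 480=0.04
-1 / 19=-0.05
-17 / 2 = -8.50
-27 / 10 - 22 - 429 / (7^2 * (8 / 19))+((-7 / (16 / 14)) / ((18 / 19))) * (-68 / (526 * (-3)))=-318526241 / 6958980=-45.77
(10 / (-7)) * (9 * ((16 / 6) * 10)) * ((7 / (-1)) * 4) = 9600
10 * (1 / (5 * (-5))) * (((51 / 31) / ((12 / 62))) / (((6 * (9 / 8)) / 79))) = -5372 / 135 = -39.79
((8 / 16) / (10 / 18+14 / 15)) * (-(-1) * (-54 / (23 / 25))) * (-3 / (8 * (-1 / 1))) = -91125 / 12328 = -7.39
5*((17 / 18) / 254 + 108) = 2468965 / 4572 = 540.02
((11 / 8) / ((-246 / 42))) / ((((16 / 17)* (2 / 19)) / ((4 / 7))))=-3553 / 2624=-1.35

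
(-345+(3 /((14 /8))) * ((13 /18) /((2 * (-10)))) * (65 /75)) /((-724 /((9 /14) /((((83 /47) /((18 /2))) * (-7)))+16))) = 137318085703 /18550400400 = 7.40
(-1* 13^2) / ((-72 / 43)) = 7267 / 72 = 100.93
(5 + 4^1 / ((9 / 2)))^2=2809 / 81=34.68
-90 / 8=-45 / 4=-11.25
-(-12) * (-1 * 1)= -12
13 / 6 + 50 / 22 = 293 / 66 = 4.44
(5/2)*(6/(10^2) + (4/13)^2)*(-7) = -9149/3380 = -2.71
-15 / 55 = -3 / 11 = -0.27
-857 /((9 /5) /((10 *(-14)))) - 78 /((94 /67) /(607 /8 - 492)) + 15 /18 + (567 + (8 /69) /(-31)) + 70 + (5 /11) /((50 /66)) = 1090928996621 /12063960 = 90428.76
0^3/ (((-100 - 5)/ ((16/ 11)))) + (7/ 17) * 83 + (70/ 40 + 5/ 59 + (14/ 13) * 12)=2552217/ 52156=48.93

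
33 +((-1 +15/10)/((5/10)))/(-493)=16268/493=33.00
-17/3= -5.67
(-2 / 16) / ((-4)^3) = 1 / 512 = 0.00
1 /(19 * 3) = 1 /57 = 0.02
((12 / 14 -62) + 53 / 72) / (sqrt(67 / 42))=-47.83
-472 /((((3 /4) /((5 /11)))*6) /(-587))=27986.26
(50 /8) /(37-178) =-25 /564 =-0.04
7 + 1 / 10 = 71 / 10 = 7.10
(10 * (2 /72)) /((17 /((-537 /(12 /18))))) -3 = -1099 /68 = -16.16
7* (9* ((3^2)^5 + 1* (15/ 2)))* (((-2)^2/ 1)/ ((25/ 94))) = 1398930372/ 25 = 55957214.88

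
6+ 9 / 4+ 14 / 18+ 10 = 685 / 36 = 19.03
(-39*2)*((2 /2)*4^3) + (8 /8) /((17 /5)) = -84859 /17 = -4991.71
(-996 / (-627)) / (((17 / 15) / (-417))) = -2076660 / 3553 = -584.48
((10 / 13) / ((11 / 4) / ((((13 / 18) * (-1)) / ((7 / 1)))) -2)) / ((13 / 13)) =-4 / 149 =-0.03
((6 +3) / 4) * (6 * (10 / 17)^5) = 1350000 / 1419857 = 0.95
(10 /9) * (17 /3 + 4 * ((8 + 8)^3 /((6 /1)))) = 82090 /27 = 3040.37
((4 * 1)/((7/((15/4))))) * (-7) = -15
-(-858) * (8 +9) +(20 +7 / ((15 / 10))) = 43832 / 3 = 14610.67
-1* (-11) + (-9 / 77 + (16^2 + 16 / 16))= 20627 / 77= 267.88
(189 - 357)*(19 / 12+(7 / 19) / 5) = -26446 / 95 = -278.38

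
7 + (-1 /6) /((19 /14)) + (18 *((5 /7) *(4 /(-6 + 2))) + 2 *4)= 2.02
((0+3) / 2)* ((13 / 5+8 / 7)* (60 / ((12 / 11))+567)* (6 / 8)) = 366669 / 140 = 2619.06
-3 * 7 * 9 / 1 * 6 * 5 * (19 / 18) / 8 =-748.12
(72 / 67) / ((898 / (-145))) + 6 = 5.83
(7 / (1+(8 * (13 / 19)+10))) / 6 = 133 / 1878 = 0.07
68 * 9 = 612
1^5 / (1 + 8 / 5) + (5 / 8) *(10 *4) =25.38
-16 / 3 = -5.33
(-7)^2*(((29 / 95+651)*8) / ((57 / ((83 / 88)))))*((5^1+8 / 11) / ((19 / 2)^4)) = 2.97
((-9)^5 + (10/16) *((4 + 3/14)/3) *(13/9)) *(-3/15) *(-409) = -73031179469/15120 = -4830104.46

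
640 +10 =650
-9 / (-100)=9 / 100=0.09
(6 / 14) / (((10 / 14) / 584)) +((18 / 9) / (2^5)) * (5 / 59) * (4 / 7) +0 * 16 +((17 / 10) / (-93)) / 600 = 80751772079 / 230454000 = 350.40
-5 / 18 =-0.28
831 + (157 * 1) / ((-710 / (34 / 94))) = 27727801 / 33370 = 830.92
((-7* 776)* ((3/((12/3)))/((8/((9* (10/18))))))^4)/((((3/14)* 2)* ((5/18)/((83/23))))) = -11982907125/1507328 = -7949.77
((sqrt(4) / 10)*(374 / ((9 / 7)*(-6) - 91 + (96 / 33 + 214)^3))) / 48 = 1742279 / 11410019936520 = 0.00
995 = 995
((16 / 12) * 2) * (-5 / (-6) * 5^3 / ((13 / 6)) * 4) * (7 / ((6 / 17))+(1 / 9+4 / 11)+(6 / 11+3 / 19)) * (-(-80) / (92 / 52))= 63236000000 / 129789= 487221.57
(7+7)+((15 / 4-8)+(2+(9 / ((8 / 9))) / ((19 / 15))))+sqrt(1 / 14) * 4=2 * sqrt(14) / 7+3001 / 152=20.81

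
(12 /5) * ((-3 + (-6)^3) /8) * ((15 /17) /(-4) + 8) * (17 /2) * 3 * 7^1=-7298613 /80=-91232.66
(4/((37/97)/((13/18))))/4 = 1261/666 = 1.89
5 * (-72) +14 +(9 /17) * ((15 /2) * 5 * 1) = -326.15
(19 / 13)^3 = 6859 / 2197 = 3.12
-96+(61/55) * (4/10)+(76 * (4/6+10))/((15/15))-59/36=7063367/9900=713.47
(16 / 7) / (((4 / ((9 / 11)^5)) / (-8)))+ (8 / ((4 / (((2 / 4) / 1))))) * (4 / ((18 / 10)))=5541028 / 10146213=0.55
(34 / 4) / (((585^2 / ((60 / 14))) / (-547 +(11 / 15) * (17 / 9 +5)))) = -0.06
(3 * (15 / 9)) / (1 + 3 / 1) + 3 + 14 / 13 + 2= 381 / 52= 7.33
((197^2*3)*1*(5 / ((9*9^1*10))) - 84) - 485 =8083 / 54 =149.69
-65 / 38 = -1.71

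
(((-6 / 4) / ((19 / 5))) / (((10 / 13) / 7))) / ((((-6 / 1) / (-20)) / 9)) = -4095 / 38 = -107.76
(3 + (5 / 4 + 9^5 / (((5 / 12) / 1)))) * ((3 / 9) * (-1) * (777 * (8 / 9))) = -1468238366 / 45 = -32627519.24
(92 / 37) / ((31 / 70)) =6440 / 1147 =5.61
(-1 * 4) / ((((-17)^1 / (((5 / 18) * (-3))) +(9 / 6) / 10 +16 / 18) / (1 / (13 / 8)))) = -5760 / 50167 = -0.11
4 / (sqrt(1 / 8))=8*sqrt(2)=11.31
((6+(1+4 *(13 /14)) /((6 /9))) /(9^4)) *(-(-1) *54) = 61 /567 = 0.11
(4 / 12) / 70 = 1 / 210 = 0.00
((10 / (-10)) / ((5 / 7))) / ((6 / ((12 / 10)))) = -7 / 25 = -0.28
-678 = -678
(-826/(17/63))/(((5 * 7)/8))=-699.67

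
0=0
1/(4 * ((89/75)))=0.21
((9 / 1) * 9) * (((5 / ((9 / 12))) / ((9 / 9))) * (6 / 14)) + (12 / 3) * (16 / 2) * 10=3860 / 7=551.43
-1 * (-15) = 15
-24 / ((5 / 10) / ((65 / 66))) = -520 / 11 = -47.27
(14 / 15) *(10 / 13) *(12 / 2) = 4.31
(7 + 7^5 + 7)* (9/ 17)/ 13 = 151389/ 221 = 685.02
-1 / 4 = -0.25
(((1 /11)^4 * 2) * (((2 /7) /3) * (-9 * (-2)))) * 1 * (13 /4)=78 /102487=0.00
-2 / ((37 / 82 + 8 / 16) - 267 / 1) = 41 / 5454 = 0.01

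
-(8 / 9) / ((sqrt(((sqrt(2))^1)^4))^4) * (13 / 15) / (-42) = 0.00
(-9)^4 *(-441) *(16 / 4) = -11573604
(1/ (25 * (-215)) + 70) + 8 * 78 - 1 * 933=-1284626/ 5375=-239.00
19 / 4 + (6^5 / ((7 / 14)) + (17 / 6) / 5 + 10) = 934039 / 60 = 15567.32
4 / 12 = 1 / 3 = 0.33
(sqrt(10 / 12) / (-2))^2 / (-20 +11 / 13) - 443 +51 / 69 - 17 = -63125983 / 137448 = -459.27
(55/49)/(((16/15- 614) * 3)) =-275/450506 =-0.00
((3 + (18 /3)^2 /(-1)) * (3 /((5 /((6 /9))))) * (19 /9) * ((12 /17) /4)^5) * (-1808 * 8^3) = 31342215168 /7099285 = 4414.84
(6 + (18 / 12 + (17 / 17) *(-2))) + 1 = 13 / 2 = 6.50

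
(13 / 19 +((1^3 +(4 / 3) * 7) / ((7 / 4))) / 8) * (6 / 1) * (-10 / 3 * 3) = -11350 / 133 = -85.34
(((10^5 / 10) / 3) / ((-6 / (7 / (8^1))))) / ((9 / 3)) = -4375 / 27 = -162.04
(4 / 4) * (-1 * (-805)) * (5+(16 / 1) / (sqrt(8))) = 4025+3220 * sqrt(2) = 8578.77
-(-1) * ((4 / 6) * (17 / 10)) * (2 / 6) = 17 / 45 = 0.38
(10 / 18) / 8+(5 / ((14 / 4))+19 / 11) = 17881 / 5544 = 3.23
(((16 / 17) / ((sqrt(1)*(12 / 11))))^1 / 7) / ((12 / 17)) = 11 / 63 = 0.17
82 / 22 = 41 / 11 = 3.73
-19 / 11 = -1.73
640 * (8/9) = 5120/9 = 568.89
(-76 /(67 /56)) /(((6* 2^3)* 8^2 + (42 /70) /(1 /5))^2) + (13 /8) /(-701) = -8259717023 /3552818715000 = -0.00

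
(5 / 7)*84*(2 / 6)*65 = 1300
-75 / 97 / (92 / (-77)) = 5775 / 8924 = 0.65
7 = 7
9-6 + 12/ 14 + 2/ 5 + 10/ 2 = 324/ 35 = 9.26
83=83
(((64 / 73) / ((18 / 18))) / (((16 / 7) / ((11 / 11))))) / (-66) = -14 / 2409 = -0.01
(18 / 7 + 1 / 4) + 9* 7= 1843 / 28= 65.82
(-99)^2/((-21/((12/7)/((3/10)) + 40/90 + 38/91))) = -1955118/637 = -3069.26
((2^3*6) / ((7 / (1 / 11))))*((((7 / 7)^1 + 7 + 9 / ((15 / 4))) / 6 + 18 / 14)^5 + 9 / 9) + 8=4912917358792 / 29779903125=164.97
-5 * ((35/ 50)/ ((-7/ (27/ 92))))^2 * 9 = -6561/ 169280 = -0.04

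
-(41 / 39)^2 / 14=-1681 / 21294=-0.08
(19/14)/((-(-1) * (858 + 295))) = 19/16142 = 0.00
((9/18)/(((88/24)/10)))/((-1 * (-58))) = 15/638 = 0.02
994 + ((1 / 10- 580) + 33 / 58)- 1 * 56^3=-25404193 / 145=-175201.33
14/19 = 0.74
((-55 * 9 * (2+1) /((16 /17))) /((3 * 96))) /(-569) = 0.01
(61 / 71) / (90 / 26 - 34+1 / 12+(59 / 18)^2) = -64233 / 1473676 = -0.04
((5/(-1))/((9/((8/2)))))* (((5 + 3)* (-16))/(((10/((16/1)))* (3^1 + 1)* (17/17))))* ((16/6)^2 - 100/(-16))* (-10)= -1231360/81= -15201.98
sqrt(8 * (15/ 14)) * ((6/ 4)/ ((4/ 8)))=8.78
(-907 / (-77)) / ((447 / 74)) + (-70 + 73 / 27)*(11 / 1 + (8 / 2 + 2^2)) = -395478317 / 309771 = -1276.68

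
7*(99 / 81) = 77 / 9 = 8.56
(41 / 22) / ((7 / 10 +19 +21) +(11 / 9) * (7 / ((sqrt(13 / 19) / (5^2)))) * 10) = -7987005 / 703894321603 +32287500 * sqrt(247) / 703894321603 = 0.00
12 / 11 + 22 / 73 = 1118 / 803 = 1.39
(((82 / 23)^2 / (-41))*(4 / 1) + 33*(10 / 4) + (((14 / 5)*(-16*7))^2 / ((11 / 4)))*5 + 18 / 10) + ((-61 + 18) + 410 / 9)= 18737781719 / 104742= 178894.63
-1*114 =-114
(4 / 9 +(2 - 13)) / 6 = -95 / 54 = -1.76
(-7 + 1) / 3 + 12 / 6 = 0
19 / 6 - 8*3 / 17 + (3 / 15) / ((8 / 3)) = 3733 / 2040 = 1.83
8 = 8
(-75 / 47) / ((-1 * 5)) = 15 / 47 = 0.32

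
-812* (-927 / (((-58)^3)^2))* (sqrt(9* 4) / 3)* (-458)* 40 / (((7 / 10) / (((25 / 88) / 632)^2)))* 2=-3316921875 / 7930480532474368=-0.00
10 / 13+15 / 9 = 95 / 39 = 2.44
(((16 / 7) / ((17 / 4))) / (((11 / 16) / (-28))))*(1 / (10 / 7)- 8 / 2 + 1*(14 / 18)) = 464896 / 8415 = 55.25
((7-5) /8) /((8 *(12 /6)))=1 /64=0.02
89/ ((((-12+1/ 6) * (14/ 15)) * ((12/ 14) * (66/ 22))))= -445/ 142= -3.13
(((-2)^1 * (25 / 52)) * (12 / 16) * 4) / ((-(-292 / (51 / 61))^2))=195075 / 8248950944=0.00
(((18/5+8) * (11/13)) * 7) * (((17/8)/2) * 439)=16664879/520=32047.84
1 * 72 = 72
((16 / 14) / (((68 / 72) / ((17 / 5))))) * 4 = 576 / 35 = 16.46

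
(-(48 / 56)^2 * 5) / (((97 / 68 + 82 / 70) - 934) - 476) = 20400 / 7815773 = 0.00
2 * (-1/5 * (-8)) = 16/5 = 3.20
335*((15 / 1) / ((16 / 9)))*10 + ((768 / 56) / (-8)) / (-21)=11080157 / 392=28265.71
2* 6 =12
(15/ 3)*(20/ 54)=50/ 27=1.85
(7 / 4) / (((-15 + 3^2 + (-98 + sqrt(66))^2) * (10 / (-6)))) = -3171 / 28392950 -1029 * sqrt(66) / 454287200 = -0.00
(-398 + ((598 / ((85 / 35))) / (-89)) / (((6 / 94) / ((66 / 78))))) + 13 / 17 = -1969525 / 4539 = -433.91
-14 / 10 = -7 / 5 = -1.40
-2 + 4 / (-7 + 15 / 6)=-26 / 9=-2.89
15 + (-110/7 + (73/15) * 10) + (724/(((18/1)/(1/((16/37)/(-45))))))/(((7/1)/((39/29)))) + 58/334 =-87872417/116232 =-756.01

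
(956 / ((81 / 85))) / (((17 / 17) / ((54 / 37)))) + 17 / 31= 5040007 / 3441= 1464.69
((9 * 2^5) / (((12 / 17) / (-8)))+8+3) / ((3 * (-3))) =361.44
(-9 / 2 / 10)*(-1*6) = 2.70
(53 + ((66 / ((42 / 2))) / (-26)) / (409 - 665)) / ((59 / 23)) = 28398077 / 1374464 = 20.66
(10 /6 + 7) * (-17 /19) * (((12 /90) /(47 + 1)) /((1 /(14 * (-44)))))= 34034 /2565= 13.27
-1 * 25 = -25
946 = 946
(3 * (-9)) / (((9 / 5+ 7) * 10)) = -27 / 88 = -0.31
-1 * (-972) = 972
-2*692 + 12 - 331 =-1703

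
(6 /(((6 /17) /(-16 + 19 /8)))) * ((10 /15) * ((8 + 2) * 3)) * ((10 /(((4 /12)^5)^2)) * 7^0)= -2735444925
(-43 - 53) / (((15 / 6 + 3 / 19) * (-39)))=1216 / 1313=0.93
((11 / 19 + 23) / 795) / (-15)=-448 / 226575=-0.00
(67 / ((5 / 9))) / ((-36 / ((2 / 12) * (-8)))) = 67 / 15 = 4.47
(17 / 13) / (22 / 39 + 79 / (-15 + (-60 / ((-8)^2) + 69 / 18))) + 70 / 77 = 1025119 / 1486166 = 0.69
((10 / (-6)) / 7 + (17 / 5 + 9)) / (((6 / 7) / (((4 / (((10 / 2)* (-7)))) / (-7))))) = 2554 / 11025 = 0.23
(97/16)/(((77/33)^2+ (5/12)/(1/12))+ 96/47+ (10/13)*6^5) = 533403/527378336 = 0.00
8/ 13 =0.62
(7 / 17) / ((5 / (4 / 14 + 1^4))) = 9 / 85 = 0.11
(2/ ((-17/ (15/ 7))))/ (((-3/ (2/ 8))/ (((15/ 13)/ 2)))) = 75/ 6188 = 0.01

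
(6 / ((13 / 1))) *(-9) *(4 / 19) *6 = -1296 / 247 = -5.25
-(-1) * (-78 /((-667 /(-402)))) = -31356 /667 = -47.01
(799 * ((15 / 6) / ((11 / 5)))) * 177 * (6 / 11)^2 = 63640350 / 1331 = 47813.94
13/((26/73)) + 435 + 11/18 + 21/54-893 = -841/2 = -420.50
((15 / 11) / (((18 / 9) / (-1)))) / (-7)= 15 / 154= 0.10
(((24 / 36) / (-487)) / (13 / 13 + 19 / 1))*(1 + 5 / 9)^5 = -268912 / 431352945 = -0.00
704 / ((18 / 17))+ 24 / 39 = 77864 / 117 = 665.50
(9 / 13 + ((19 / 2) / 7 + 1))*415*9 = 2072925 / 182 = 11389.70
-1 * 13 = -13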